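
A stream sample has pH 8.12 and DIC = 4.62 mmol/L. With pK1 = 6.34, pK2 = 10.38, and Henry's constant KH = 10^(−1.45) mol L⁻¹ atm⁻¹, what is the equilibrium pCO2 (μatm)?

α₀ = 1 / (1 + K1/[H⁺] + K1K2/[H⁺]²) = 1 / (1 + 10^+1.78 + 10^-0.48)
   = 1 / (1 + 60.256 + 0.33113) = 1/61.587 = 0.01624
[CO2*] = α₀ × DIC = 0.01624 × 4.62 = 0.07502 mmol/L
pCO2 = [CO2*]/KH = 7.502×10^-5 / 3.548×10^-2 = 2110 μatm

pCO2 = 2110 μatm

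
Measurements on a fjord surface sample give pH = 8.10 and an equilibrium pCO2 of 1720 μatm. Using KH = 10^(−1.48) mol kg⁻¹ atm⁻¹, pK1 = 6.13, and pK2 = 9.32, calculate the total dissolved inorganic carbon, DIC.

[CO2*] = KH · pCO2 = 10^(−1.48) × 1720×10^-6 = 5.695×10^-5 mol/kg
α₀ = 1/(1 + K1/[H⁺] + K1K2/[H⁺]²) = 1/(1 + 10^+1.97 + 10^+0.75) = 0.01001
DIC = [CO2*]/α₀ = 5.695×10^-5 / 0.01001 = 5.69 mmol/kg

DIC = 5.69 mmol/kg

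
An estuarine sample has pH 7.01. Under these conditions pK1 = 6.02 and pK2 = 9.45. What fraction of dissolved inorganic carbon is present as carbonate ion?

α₂ = 1 / (1 + [H⁺]/K2 + [H⁺]²/(K1K2)) = 1 / (1 + 10^+2.44 + 10^+1.45)
   = 1 / (1 + 275.42 + 28.184) = 1/304.61 = 0.003283

α₂ = 0.00328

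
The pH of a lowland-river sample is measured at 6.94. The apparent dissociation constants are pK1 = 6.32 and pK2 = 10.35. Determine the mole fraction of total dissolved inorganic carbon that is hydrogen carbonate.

α₁ = 1 / (1 + [H⁺]/K1 + K2/[H⁺]) = 1 / (1 + 10^-0.62 + 10^-3.41)
   = 1 / (1 + 0.23988 + 0.00038905) = 1/1.2403 = 0.8063

α₁ = 0.806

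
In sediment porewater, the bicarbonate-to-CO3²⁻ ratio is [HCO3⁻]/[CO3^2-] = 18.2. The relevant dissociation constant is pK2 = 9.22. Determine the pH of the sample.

From K2 = [H⁺][CO3^2-]/[HCO3⁻]:  pH = pK2 − log₁₀([HCO3⁻]/[CO3^2-])
log₁₀(18.2) = +1.260
pH = 9.22 − (+1.260) = 7.96

pH = 7.96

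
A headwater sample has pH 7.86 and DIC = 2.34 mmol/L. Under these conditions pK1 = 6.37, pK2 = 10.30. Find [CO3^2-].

α₂ = 1 / (1 + [H⁺]/K2 + [H⁺]²/(K1K2)) = 1 / (1 + 10^+2.44 + 10^+0.95)
   = 1 / (1 + 275.42 + 8.9125) = 1/285.34 = 0.003505
[CO3²⁻] = α₂ × DIC = 0.003505 × 2.34 = 0.00820 mmol/L = 8.20 μmol/L

[CO3²⁻] = 8.20 μmol/L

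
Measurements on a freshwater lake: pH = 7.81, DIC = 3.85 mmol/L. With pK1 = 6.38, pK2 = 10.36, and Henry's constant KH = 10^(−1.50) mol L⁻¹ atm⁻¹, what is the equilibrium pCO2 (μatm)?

pCO2 = 4350 μatm

α₀ = 1 / (1 + K1/[H⁺] + K1K2/[H⁺]²) = 1 / (1 + 10^+1.43 + 10^-1.12)
   = 1 / (1 + 26.915 + 0.075858) = 1/27.991 = 0.03573
[CO2*] = α₀ × DIC = 0.03573 × 3.85 = 0.1375 mmol/L
pCO2 = [CO2*]/KH = 1.375×10^-4 / 3.162×10^-2 = 4350 μatm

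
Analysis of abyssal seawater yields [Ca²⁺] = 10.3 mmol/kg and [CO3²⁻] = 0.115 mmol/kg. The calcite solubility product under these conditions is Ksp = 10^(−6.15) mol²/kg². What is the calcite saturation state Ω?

Ksp = 10^(−6.15) = 7.079×10^-7
Ω = [Ca²⁺][CO3²⁻]/Ksp = (10.3×10^-3)(0.115×10^-3) / 7.079×10^-7 = 1.67

Ω = 1.67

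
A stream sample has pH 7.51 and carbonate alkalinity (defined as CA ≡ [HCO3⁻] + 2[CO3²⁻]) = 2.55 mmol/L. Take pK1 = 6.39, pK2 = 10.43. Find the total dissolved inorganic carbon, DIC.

CA = [HCO3⁻] + 2[CO3²⁻] = (α₁ + 2α₂)·DIC
At pH 7.51: [H⁺]/K1 = 10^-1.12 = 0.075858, K2/[H⁺] = 10^-2.92 = 0.0012023
α₁ = 1/(1 + 0.075858 + 0.0012023) = 1/1.0771 = 0.9285; α₂ = α₁·K2/[H⁺] = 0.001116
α₁ + 2α₂ = 0.9307
DIC = CA / (α₁ + 2α₂) = 2.55 / 0.9307 = 2.74 mmol/L

DIC = 2.74 mmol/L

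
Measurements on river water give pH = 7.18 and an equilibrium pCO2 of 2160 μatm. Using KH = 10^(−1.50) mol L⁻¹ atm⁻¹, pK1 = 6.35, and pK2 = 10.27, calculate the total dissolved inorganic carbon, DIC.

DIC = 0.530 mmol/L

[CO2*] = KH · pCO2 = 10^(−1.50) × 2160×10^-6 = 6.831×10^-5 mol/L
α₀ = 1/(1 + K1/[H⁺] + K1K2/[H⁺]²) = 1/(1 + 10^+0.83 + 10^-2.26) = 0.1288
DIC = [CO2*]/α₀ = 6.831×10^-5 / 0.1288 = 0.530 mmol/L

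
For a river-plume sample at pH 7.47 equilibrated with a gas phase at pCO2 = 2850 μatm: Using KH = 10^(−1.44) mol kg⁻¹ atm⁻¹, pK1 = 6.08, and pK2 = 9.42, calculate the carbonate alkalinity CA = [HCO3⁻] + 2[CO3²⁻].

[CO2*] = KH · pCO2 = 10^(−1.44) × 2850×10^-6 = 1.035×10^-4 mol/kg
α₀ = 1/(1 + K1/[H⁺] + K1K2/[H⁺]²) = 1/(1 + 10^+1.39 + 10^-0.56) = 0.03873
DIC = [CO2*]/α₀ = 1.035×10^-4 / 0.03873 = 2.672 mmol/kg
CA = (α₁ + 2α₂)·DIC = (0.9506 + 2×0.01067) × 2.672 = 2.60 mmol/kg

CA = 2.60 mmol/kg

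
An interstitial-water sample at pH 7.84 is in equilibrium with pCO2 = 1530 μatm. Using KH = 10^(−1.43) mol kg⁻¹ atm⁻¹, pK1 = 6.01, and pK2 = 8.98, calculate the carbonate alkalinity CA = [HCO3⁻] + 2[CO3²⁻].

[CO2*] = KH · pCO2 = 10^(−1.43) × 1530×10^-6 = 5.684×10^-5 mol/kg
α₀ = 1/(1 + K1/[H⁺] + K1K2/[H⁺]²) = 1/(1 + 10^+1.83 + 10^+0.69) = 0.01360
DIC = [CO2*]/α₀ = 5.684×10^-5 / 0.01360 = 4.178 mmol/kg
CA = (α₁ + 2α₂)·DIC = (0.9198 + 2×0.06663) × 4.178 = 4.40 mmol/kg

CA = 4.40 mmol/kg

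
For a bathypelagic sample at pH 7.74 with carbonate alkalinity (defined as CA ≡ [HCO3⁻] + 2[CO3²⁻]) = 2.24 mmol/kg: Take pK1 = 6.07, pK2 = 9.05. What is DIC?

CA = [HCO3⁻] + 2[CO3²⁻] = (α₁ + 2α₂)·DIC
At pH 7.74: [H⁺]/K1 = 10^-1.67 = 0.021380, K2/[H⁺] = 10^-1.31 = 0.048978
α₁ = 1/(1 + 0.021380 + 0.048978) = 1/1.0704 = 0.9343; α₂ = α₁·K2/[H⁺] = 0.04576
α₁ + 2α₂ = 1.0258
DIC = CA / (α₁ + 2α₂) = 2.24 / 1.0258 = 2.18 mmol/kg

DIC = 2.18 mmol/kg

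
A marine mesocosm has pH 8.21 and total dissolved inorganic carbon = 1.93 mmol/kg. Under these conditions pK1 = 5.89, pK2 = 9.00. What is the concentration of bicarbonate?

α₁ = 1 / (1 + [H⁺]/K1 + K2/[H⁺]) = 1 / (1 + 10^-2.32 + 10^-0.79)
   = 1 / (1 + 0.0047863 + 0.16218) = 1/1.1670 = 0.8569
[HCO3⁻] = α₁ × DIC = 0.8569 × 1.93 = 1.65 mmol/kg

[HCO3⁻] = 1.65 mmol/kg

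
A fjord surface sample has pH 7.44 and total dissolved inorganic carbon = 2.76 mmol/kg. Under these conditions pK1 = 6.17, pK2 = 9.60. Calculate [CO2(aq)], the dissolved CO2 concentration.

α₀ = 1 / (1 + K1/[H⁺] + K1K2/[H⁺]²) = 1 / (1 + 10^+1.27 + 10^-0.89)
   = 1 / (1 + 18.621 + 0.12882) = 1/19.750 = 0.05063
[CO2*] = α₀ × DIC = 0.05063 × 2.76 = 0.140 mmol/kg

[CO2*] = 0.140 mmol/kg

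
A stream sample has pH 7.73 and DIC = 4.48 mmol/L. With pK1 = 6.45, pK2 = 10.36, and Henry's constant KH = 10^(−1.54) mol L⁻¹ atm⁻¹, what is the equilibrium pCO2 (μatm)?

pCO2 = 7730 μatm

α₀ = 1 / (1 + K1/[H⁺] + K1K2/[H⁺]²) = 1 / (1 + 10^+1.28 + 10^-1.35)
   = 1 / (1 + 19.055 + 0.044668) = 1/20.099 = 0.04975
[CO2*] = α₀ × DIC = 0.04975 × 4.48 = 0.2229 mmol/L
pCO2 = [CO2*]/KH = 2.229×10^-4 / 2.884×10^-2 = 7730 μatm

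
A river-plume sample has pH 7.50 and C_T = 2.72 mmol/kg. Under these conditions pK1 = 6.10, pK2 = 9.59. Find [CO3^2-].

α₂ = 1 / (1 + [H⁺]/K2 + [H⁺]²/(K1K2)) = 1 / (1 + 10^+2.09 + 10^+0.69)
   = 1 / (1 + 123.03 + 4.8978) = 1/128.92 = 0.007756
[CO3²⁻] = α₂ × DIC = 0.007756 × 2.72 = 0.0211 mmol/kg

[CO3²⁻] = 0.0211 mmol/kg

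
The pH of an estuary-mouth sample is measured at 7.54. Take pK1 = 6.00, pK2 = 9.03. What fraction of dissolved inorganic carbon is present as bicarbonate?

α₁ = 1 / (1 + [H⁺]/K1 + K2/[H⁺]) = 1 / (1 + 10^-1.54 + 10^-1.49)
   = 1 / (1 + 0.028840 + 0.032359) = 1/1.0612 = 0.9423

α₁ = 0.942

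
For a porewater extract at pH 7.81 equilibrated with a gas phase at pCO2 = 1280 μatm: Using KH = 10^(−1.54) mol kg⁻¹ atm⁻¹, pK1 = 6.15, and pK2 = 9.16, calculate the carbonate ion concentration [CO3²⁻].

[CO3²⁻] = 0.0754 mmol/kg

[CO2*] = KH · pCO2 = 10^(−1.54) × 1280×10^-6 = 3.692×10^-5 mol/kg
α₀ = 1/(1 + K1/[H⁺] + K1K2/[H⁺]²) = 1/(1 + 10^+1.66 + 10^+0.31) = 0.02051
DIC = [CO2*]/α₀ = 3.692×10^-5 / 0.02051 = 1.800 mmol/kg
[CO3²⁻] = α₂·DIC; α₂ = 0.04188, so [CO3²⁻] = 0.04188 × 1.800 = 0.0754 mmol/kg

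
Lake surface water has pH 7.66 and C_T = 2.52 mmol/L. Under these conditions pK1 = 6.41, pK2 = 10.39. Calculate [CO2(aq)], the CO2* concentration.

α₀ = 1 / (1 + K1/[H⁺] + K1K2/[H⁺]²) = 1 / (1 + 10^+1.25 + 10^-1.48)
   = 1 / (1 + 17.783 + 0.033113) = 1/18.816 = 0.05315
[CO2*] = α₀ × DIC = 0.05315 × 2.52 = 0.134 mmol/L

[CO2*] = 0.134 mmol/L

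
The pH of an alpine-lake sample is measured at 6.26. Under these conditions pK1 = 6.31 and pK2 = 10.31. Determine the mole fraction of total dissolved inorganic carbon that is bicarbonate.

α₁ = 0.471

α₁ = 1 / (1 + [H⁺]/K1 + K2/[H⁺]) = 1 / (1 + 10^+0.05 + 10^-4.05)
   = 1 / (1 + 1.1220 + 8.9125×10^-5) = 1/2.1221 = 0.4712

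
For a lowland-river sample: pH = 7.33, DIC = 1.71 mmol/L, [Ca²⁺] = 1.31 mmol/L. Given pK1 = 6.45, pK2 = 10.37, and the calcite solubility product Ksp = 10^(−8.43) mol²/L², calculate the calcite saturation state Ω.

α₂ = 1 / (1 + [H⁺]/K2 + [H⁺]²/(K1K2)) = 1 / (1 + 10^+3.04 + 10^+2.16)
   = 1 / (1 + 1096.5 + 144.54) = 1/1242.0 = 0.0008051
[CO3²⁻] = α₂ × DIC = 0.0008051 × 1.71 = 0.001377 mmol/L = 1.377 μmol/L
Ksp = 10^(−8.43) = 3.715×10^-9
Ω = [Ca²⁺][CO3²⁻]/Ksp = (1.31×10^-3)(1.377×10^-6) / 3.715×10^-9 = 0.485

Ω = 0.485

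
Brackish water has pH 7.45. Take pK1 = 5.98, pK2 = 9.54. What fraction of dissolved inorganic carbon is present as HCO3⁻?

α₁ = 0.960

α₁ = 1 / (1 + [H⁺]/K1 + K2/[H⁺]) = 1 / (1 + 10^-1.47 + 10^-2.09)
   = 1 / (1 + 0.033884 + 0.0081283) = 1/1.0420 = 0.9597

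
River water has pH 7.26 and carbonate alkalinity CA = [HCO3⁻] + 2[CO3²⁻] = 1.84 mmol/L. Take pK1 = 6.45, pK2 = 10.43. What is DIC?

DIC = 2.12 mmol/L

CA = [HCO3⁻] + 2[CO3²⁻] = (α₁ + 2α₂)·DIC
At pH 7.26: [H⁺]/K1 = 10^-0.81 = 0.15488, K2/[H⁺] = 10^-3.17 = 0.00067608
α₁ = 1/(1 + 0.15488 + 0.00067608) = 1/1.1556 = 0.8654; α₂ = α₁·K2/[H⁺] = 0.0005851
α₁ + 2α₂ = 0.8666
DIC = CA / (α₁ + 2α₂) = 1.84 / 0.8666 = 2.12 mmol/L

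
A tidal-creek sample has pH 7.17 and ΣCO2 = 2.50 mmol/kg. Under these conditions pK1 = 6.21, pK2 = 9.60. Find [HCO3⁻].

α₁ = 1 / (1 + [H⁺]/K1 + K2/[H⁺]) = 1 / (1 + 10^-0.96 + 10^-2.43)
   = 1 / (1 + 0.10965 + 0.0037154) = 1/1.1134 = 0.8982
[HCO3⁻] = α₁ × DIC = 0.8982 × 2.50 = 2.25 mmol/kg

[HCO3⁻] = 2.25 mmol/kg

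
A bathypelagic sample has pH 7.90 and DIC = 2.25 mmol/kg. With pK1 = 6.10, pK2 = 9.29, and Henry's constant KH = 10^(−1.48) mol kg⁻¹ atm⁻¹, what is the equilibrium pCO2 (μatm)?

pCO2 = 1020 μatm

α₀ = 1 / (1 + K1/[H⁺] + K1K2/[H⁺]²) = 1 / (1 + 10^+1.80 + 10^+0.41)
   = 1 / (1 + 63.096 + 2.5704) = 1/66.666 = 0.01500
[CO2*] = α₀ × DIC = 0.01500 × 2.25 = 0.03375 mmol/kg
pCO2 = [CO2*]/KH = 3.375×10^-5 / 3.311×10^-2 = 1020 μatm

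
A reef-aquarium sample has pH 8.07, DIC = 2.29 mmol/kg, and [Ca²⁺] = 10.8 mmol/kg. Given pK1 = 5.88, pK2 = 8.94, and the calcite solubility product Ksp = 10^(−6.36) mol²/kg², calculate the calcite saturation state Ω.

α₂ = 1 / (1 + [H⁺]/K2 + [H⁺]²/(K1K2)) = 1 / (1 + 10^+0.87 + 10^-1.32)
   = 1 / (1 + 7.4131 + 0.047863) = 1/8.4610 = 0.1182
[CO3²⁻] = α₂ × DIC = 0.1182 × 2.29 = 0.2707 mmol/kg
Ksp = 10^(−6.36) = 4.365×10^-7
Ω = [Ca²⁺][CO3²⁻]/Ksp = (10.8×10^-3)(2.707×10^-4) / 4.365×10^-7 = 6.70

Ω = 6.70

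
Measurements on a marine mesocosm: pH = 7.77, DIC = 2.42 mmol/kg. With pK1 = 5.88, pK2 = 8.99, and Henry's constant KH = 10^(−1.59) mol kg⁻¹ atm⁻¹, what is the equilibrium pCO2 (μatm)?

α₀ = 1 / (1 + K1/[H⁺] + K1K2/[H⁺]²) = 1 / (1 + 10^+1.89 + 10^+0.67)
   = 1 / (1 + 77.625 + 4.6774) = 1/83.302 = 0.01200
[CO2*] = α₀ × DIC = 0.01200 × 2.42 = 0.02905 mmol/kg
pCO2 = [CO2*]/KH = 2.905×10^-5 / 2.570×10^-2 = 1130 μatm

pCO2 = 1130 μatm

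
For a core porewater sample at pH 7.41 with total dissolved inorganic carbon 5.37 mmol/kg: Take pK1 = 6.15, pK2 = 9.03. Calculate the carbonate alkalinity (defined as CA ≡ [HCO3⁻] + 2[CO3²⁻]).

CA = [HCO3⁻] + 2[CO3²⁻] = (α₁ + 2α₂)·DIC
At pH 7.41: [H⁺]/K1 = 10^-1.26 = 0.054954, K2/[H⁺] = 10^-1.62 = 0.023988
α₁ = 1/(1 + 0.054954 + 0.023988) = 1/1.0789 = 0.9268; α₂ = α₁·K2/[H⁺] = 0.02223
α₁ + 2α₂ = 0.9713
CA = 0.9713 × 5.37 = 5.22 mmol/kg

CA = 5.22 mmol/kg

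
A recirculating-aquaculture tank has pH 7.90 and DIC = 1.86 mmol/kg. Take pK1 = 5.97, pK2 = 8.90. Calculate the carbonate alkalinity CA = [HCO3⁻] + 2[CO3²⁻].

CA = [HCO3⁻] + 2[CO3²⁻] = (α₁ + 2α₂)·DIC
At pH 7.90: [H⁺]/K1 = 10^-1.93 = 0.011749, K2/[H⁺] = 10^-1.00 = 0.10000
α₁ = 1/(1 + 0.011749 + 0.10000) = 1/1.1117 = 0.8995; α₂ = α₁·K2/[H⁺] = 0.08995
α₁ + 2α₂ = 1.0794
CA = 1.0794 × 1.86 = 2.01 mmol/kg

CA = 2.01 mmol/kg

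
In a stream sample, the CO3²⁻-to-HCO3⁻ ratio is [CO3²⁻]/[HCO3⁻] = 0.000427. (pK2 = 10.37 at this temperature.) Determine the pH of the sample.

From K2 = [H⁺][CO3²⁻]/[HCO3⁻]:  pH = pK2 + log₁₀([CO3²⁻]/[HCO3⁻])
log₁₀(0.000427) = -3.370
pH = 10.37 + (-3.370) = 7.00

pH = 7.00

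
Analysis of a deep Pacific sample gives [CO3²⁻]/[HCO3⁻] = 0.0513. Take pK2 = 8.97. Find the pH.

From K2 = [H⁺][CO3²⁻]/[HCO3⁻]:  pH = pK2 + log₁₀([CO3²⁻]/[HCO3⁻])
log₁₀(0.0513) = -1.290
pH = 8.97 + (-1.290) = 7.68

pH = 7.68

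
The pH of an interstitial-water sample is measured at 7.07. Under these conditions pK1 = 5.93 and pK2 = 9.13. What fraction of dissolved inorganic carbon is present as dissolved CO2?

α₀ = 0.0670

α₀ = 1 / (1 + K1/[H⁺] + K1K2/[H⁺]²) = 1 / (1 + 10^+1.14 + 10^-0.92)
   = 1 / (1 + 13.804 + 0.12023) = 1/14.924 = 0.06701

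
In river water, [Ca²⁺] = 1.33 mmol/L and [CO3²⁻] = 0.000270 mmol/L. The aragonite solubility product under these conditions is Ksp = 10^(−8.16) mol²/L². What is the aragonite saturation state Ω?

Ω = 0.0519

Ksp = 10^(−8.16) = 6.918×10^-9
Ω = [Ca²⁺][CO3²⁻]/Ksp = (1.33×10^-3)(0.000270×10^-3) / 6.918×10^-9 = 0.0519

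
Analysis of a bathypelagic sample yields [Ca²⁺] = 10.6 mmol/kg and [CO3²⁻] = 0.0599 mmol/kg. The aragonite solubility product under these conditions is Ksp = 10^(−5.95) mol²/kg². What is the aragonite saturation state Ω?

Ω = 0.566

Ksp = 10^(−5.95) = 1.122×10^-6
Ω = [Ca²⁺][CO3²⁻]/Ksp = (10.6×10^-3)(0.0599×10^-3) / 1.122×10^-6 = 0.566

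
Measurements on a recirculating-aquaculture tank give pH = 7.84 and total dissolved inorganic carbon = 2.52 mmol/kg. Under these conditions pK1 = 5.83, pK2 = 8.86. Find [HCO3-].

[HCO3⁻] = 2.28 mmol/kg

α₁ = 1 / (1 + [H⁺]/K1 + K2/[H⁺]) = 1 / (1 + 10^-2.01 + 10^-1.02)
   = 1 / (1 + 0.0097724 + 0.095499) = 1/1.1053 = 0.9048
[HCO3⁻] = α₁ × DIC = 0.9048 × 2.52 = 2.28 mmol/kg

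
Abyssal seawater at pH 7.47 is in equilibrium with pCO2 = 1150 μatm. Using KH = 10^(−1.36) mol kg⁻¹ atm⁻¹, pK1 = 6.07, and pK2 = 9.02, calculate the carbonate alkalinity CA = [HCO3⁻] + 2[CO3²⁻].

CA = 1.33 mmol/kg

[CO2*] = KH · pCO2 = 10^(−1.36) × 1150×10^-6 = 5.020×10^-5 mol/kg
α₀ = 1/(1 + K1/[H⁺] + K1K2/[H⁺]²) = 1/(1 + 10^+1.40 + 10^-0.15) = 0.03728
DIC = [CO2*]/α₀ = 5.020×10^-5 / 0.03728 = 1.347 mmol/kg
CA = (α₁ + 2α₂)·DIC = (0.9363 + 2×0.02639) × 1.347 = 1.33 mmol/kg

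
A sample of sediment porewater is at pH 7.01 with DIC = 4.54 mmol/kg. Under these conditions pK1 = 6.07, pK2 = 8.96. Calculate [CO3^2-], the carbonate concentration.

α₂ = 1 / (1 + [H⁺]/K2 + [H⁺]²/(K1K2)) = 1 / (1 + 10^+1.95 + 10^+1.01)
   = 1 / (1 + 89.125 + 10.233) = 1/100.36 = 0.009964
[CO3²⁻] = α₂ × DIC = 0.009964 × 4.54 = 0.0452 mmol/kg

[CO3²⁻] = 0.0452 mmol/kg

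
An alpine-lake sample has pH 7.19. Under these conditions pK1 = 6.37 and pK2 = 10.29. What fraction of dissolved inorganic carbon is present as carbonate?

α₂ = 1 / (1 + [H⁺]/K2 + [H⁺]²/(K1K2)) = 1 / (1 + 10^+3.10 + 10^+2.28)
   = 1 / (1 + 1258.9 + 190.55) = 1/1450.5 = 0.0006894

α₂ = 0.000689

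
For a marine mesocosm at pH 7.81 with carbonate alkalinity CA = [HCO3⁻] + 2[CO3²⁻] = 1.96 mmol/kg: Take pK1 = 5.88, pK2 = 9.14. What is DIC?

DIC = 1.90 mmol/kg

CA = [HCO3⁻] + 2[CO3²⁻] = (α₁ + 2α₂)·DIC
At pH 7.81: [H⁺]/K1 = 10^-1.93 = 0.011749, K2/[H⁺] = 10^-1.33 = 0.046774
α₁ = 1/(1 + 0.011749 + 0.046774) = 1/1.0585 = 0.9447; α₂ = α₁·K2/[H⁺] = 0.04419
α₁ + 2α₂ = 1.0331
DIC = CA / (α₁ + 2α₂) = 1.96 / 1.0331 = 1.90 mmol/kg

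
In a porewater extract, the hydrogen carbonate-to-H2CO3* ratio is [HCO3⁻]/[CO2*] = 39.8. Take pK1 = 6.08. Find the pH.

pH = 7.68

From K1 = [H⁺][HCO3⁻]/[CO2*]:  pH = pK1 + log₁₀([HCO3⁻]/[CO2*])
log₁₀(39.8) = +1.600
pH = 6.08 + (+1.600) = 7.68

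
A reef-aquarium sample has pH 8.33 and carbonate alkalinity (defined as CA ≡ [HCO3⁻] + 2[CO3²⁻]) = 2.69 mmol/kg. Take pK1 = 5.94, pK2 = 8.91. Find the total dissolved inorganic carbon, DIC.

CA = [HCO3⁻] + 2[CO3²⁻] = (α₁ + 2α₂)·DIC
At pH 8.33: [H⁺]/K1 = 10^-2.39 = 0.0040738, K2/[H⁺] = 10^-0.58 = 0.26303
α₁ = 1/(1 + 0.0040738 + 0.26303) = 1/1.2671 = 0.7892; α₂ = α₁·K2/[H⁺] = 0.2076
α₁ + 2α₂ = 1.2044
DIC = CA / (α₁ + 2α₂) = 2.69 / 1.2044 = 2.23 mmol/kg

DIC = 2.23 mmol/kg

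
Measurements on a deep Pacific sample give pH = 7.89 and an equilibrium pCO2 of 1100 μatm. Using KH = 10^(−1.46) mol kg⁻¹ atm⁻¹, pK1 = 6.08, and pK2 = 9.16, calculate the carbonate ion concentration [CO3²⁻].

[CO3²⁻] = 0.132 mmol/kg

[CO2*] = KH · pCO2 = 10^(−1.46) × 1100×10^-6 = 3.814×10^-5 mol/kg
α₀ = 1/(1 + K1/[H⁺] + K1K2/[H⁺]²) = 1/(1 + 10^+1.81 + 10^+0.54) = 0.01449
DIC = [CO2*]/α₀ = 3.814×10^-5 / 0.01449 = 2.633 mmol/kg
[CO3²⁻] = α₂·DIC; α₂ = 0.05023, so [CO3²⁻] = 0.05023 × 2.633 = 0.132 mmol/kg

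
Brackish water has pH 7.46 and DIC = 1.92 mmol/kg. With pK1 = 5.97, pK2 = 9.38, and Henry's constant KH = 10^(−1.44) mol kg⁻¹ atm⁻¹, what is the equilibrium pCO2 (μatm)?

pCO2 = 1640 μatm

α₀ = 1 / (1 + K1/[H⁺] + K1K2/[H⁺]²) = 1 / (1 + 10^+1.49 + 10^-0.43)
   = 1 / (1 + 30.903 + 0.37154) = 1/32.274 = 0.03098
[CO2*] = α₀ × DIC = 0.03098 × 1.92 = 0.05949 mmol/kg
pCO2 = [CO2*]/KH = 5.949×10^-5 / 3.631×10^-2 = 1640 μatm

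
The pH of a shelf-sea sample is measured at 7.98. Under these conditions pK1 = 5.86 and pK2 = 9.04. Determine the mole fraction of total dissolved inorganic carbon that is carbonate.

α₂ = 1 / (1 + [H⁺]/K2 + [H⁺]²/(K1K2)) = 1 / (1 + 10^+1.06 + 10^-1.06)
   = 1 / (1 + 11.482 + 0.087096) = 1/12.569 = 0.07956

α₂ = 0.0796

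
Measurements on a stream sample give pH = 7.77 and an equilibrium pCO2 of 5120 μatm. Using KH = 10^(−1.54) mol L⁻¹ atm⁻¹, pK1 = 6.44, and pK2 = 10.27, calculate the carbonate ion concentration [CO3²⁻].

[CO2*] = KH · pCO2 = 10^(−1.54) × 5120×10^-6 = 1.477×10^-4 mol/L
α₀ = 1/(1 + K1/[H⁺] + K1K2/[H⁺]²) = 1/(1 + 10^+1.33 + 10^-1.17) = 0.04455
DIC = [CO2*]/α₀ = 1.477×10^-4 / 0.04455 = 3.315 mmol/L
[CO3²⁻] = α₂·DIC; α₂ = 0.003012, so [CO3²⁻] = 0.003012 × 3.315 = 0.00998 mmol/L = 9.98 μmol/L

[CO3²⁻] = 9.98 μmol/L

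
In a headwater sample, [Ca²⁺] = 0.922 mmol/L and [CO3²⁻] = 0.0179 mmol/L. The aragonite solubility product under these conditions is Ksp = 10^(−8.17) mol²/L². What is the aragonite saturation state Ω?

Ksp = 10^(−8.17) = 6.761×10^-9
Ω = [Ca²⁺][CO3²⁻]/Ksp = (0.922×10^-3)(0.0179×10^-3) / 6.761×10^-9 = 2.44

Ω = 2.44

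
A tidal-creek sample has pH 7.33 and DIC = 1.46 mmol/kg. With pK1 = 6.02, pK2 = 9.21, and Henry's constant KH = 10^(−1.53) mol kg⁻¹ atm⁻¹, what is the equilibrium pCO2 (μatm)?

α₀ = 1 / (1 + K1/[H⁺] + K1K2/[H⁺]²) = 1 / (1 + 10^+1.31 + 10^-0.57)
   = 1 / (1 + 20.417 + 0.26915) = 1/21.687 = 0.04611
[CO2*] = α₀ × DIC = 0.04611 × 1.46 = 0.06732 mmol/kg
pCO2 = [CO2*]/KH = 6.732×10^-5 / 2.951×10^-2 = 2280 μatm

pCO2 = 2280 μatm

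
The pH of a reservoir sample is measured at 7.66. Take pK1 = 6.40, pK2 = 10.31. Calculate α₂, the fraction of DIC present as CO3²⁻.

α₂ = 0.00212

α₂ = 1 / (1 + [H⁺]/K2 + [H⁺]²/(K1K2)) = 1 / (1 + 10^+2.65 + 10^+1.39)
   = 1 / (1 + 446.68 + 24.547) = 1/472.23 = 0.002118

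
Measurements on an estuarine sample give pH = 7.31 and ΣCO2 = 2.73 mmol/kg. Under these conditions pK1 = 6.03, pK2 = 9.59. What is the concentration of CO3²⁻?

[CO3²⁻] = 13.5 μmol/kg

α₂ = 1 / (1 + [H⁺]/K2 + [H⁺]²/(K1K2)) = 1 / (1 + 10^+2.28 + 10^+1.00)
   = 1 / (1 + 190.55 + 10.000) = 1/201.55 = 0.004962
[CO3²⁻] = α₂ × DIC = 0.004962 × 2.73 = 0.0135 mmol/kg = 13.5 μmol/kg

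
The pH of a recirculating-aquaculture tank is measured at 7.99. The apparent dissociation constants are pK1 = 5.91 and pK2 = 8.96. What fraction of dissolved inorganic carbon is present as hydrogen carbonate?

α₁ = 1 / (1 + [H⁺]/K1 + K2/[H⁺]) = 1 / (1 + 10^-2.08 + 10^-0.97)
   = 1 / (1 + 0.0083176 + 0.10715) = 1/1.1155 = 0.8965

α₁ = 0.896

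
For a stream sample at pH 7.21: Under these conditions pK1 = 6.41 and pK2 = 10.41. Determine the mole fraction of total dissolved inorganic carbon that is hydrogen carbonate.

α₁ = 1 / (1 + [H⁺]/K1 + K2/[H⁺]) = 1 / (1 + 10^-0.80 + 10^-3.20)
   = 1 / (1 + 0.15849 + 0.00063096) = 1/1.1591 = 0.8627

α₁ = 0.863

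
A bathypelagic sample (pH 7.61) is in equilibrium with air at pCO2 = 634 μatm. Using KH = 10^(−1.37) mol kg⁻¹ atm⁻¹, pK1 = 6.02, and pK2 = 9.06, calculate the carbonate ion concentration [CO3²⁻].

[CO3²⁻] = 0.0373 mmol/kg

[CO2*] = KH · pCO2 = 10^(−1.37) × 634×10^-6 = 2.705×10^-5 mol/kg
α₀ = 1/(1 + K1/[H⁺] + K1K2/[H⁺]²) = 1/(1 + 10^+1.59 + 10^+0.14) = 0.02422
DIC = [CO2*]/α₀ = 2.705×10^-5 / 0.02422 = 1.117 mmol/kg
[CO3²⁻] = α₂·DIC; α₂ = 0.03344, so [CO3²⁻] = 0.03344 × 1.117 = 0.0373 mmol/kg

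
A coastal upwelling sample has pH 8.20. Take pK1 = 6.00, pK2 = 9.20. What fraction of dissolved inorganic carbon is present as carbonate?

α₂ = 0.0904

α₂ = 1 / (1 + [H⁺]/K2 + [H⁺]²/(K1K2)) = 1 / (1 + 10^+1.00 + 10^-1.20)
   = 1 / (1 + 10.000 + 0.063096) = 1/11.063 = 0.09039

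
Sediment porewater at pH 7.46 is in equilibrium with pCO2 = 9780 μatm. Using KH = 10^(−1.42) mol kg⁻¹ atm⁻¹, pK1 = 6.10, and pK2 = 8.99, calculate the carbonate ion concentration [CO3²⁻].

[CO2*] = KH · pCO2 = 10^(−1.42) × 9780×10^-6 = 3.718×10^-4 mol/kg
α₀ = 1/(1 + K1/[H⁺] + K1K2/[H⁺]²) = 1/(1 + 10^+1.36 + 10^-0.17) = 0.04068
DIC = [CO2*]/α₀ = 3.718×10^-4 / 0.04068 = 9.141 mmol/kg
[CO3²⁻] = α₂·DIC; α₂ = 0.02750, so [CO3²⁻] = 0.02750 × 9.141 = 0.251 mmol/kg

[CO3²⁻] = 0.251 mmol/kg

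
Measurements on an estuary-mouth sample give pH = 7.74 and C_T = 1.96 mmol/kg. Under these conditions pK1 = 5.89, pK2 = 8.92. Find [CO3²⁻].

α₂ = 1 / (1 + [H⁺]/K2 + [H⁺]²/(K1K2)) = 1 / (1 + 10^+1.18 + 10^-0.67)
   = 1 / (1 + 15.136 + 0.21380) = 1/16.349 = 0.06116
[CO3²⁻] = α₂ × DIC = 0.06116 × 1.96 = 0.120 mmol/kg

[CO3²⁻] = 0.120 mmol/kg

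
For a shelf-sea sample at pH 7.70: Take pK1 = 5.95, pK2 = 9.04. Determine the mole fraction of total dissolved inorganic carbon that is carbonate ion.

α₂ = 1 / (1 + [H⁺]/K2 + [H⁺]²/(K1K2)) = 1 / (1 + 10^+1.34 + 10^-0.41)
   = 1 / (1 + 21.878 + 0.38905) = 1/23.267 = 0.04298

α₂ = 0.0430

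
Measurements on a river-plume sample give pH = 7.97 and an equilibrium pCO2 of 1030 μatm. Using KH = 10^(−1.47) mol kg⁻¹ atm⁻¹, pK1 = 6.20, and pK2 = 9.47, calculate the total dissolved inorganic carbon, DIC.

[CO2*] = KH · pCO2 = 10^(−1.47) × 1030×10^-6 = 3.490×10^-5 mol/kg
α₀ = 1/(1 + K1/[H⁺] + K1K2/[H⁺]²) = 1/(1 + 10^+1.77 + 10^+0.27) = 0.01620
DIC = [CO2*]/α₀ = 3.490×10^-5 / 0.01620 = 2.16 mmol/kg

DIC = 2.16 mmol/kg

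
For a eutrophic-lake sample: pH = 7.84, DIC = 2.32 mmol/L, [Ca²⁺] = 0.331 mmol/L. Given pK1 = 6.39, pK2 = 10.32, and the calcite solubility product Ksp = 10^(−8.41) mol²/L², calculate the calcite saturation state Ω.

Ω = 0.629

α₂ = 1 / (1 + [H⁺]/K2 + [H⁺]²/(K1K2)) = 1 / (1 + 10^+2.48 + 10^+1.03)
   = 1 / (1 + 302.00 + 10.715) = 1/313.71 = 0.003188
[CO3²⁻] = α₂ × DIC = 0.003188 × 2.32 = 0.007395 mmol/L = 7.395 μmol/L
Ksp = 10^(−8.41) = 3.890×10^-9
Ω = [Ca²⁺][CO3²⁻]/Ksp = (0.331×10^-3)(7.395×10^-6) / 3.890×10^-9 = 0.629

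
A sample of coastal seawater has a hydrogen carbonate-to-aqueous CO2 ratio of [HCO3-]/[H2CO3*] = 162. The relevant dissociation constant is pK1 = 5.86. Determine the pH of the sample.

From K1 = [H⁺][HCO3-]/[H2CO3*]:  pH = pK1 + log₁₀([HCO3-]/[H2CO3*])
log₁₀(162) = +2.210
pH = 5.86 + (+2.210) = 8.07

pH = 8.07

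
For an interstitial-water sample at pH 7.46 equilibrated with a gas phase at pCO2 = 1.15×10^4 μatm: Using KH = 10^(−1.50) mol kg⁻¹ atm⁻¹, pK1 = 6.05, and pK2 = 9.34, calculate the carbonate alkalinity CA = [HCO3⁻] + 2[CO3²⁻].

CA = 9.59 mmol/kg

[CO2*] = KH · pCO2 = 10^(−1.50) × 1.15×10^4×10^-6 = 3.637×10^-4 mol/kg
α₀ = 1/(1 + K1/[H⁺] + K1K2/[H⁺]²) = 1/(1 + 10^+1.41 + 10^-0.47) = 0.03698
DIC = [CO2*]/α₀ = 3.637×10^-4 / 0.03698 = 9.834 mmol/kg
CA = (α₁ + 2α₂)·DIC = (0.9505 + 2×0.01253) × 9.834 = 9.59 mmol/kg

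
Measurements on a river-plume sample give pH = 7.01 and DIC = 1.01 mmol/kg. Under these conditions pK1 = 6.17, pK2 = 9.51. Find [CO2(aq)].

α₀ = 1 / (1 + K1/[H⁺] + K1K2/[H⁺]²) = 1 / (1 + 10^+0.84 + 10^-1.66)
   = 1 / (1 + 6.9183 + 0.021878) = 1/7.9402 = 0.1259
[CO2*] = α₀ × DIC = 0.1259 × 1.01 = 0.127 mmol/kg

[CO2*] = 0.127 mmol/kg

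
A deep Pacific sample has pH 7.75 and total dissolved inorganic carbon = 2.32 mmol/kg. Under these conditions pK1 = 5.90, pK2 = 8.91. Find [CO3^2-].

α₂ = 1 / (1 + [H⁺]/K2 + [H⁺]²/(K1K2)) = 1 / (1 + 10^+1.16 + 10^-0.69)
   = 1 / (1 + 14.454 + 0.20417) = 1/15.659 = 0.06386
[CO3²⁻] = α₂ × DIC = 0.06386 × 2.32 = 0.148 mmol/kg

[CO3²⁻] = 0.148 mmol/kg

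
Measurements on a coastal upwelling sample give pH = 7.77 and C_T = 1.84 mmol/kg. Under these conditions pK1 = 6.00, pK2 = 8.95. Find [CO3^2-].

[CO3²⁻] = 0.112 mmol/kg

α₂ = 1 / (1 + [H⁺]/K2 + [H⁺]²/(K1K2)) = 1 / (1 + 10^+1.18 + 10^-0.59)
   = 1 / (1 + 15.136 + 0.25704) = 1/16.393 = 0.06100
[CO3²⁻] = α₂ × DIC = 0.06100 × 1.84 = 0.112 mmol/kg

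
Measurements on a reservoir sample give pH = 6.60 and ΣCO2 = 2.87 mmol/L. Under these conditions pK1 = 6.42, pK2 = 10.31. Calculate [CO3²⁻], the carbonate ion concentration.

α₂ = 1 / (1 + [H⁺]/K2 + [H⁺]²/(K1K2)) = 1 / (1 + 10^+3.71 + 10^+3.53)
   = 1 / (1 + 5128.6 + 3388.4) = 1/8518.1 = 0.0001174
[CO3²⁻] = α₂ × DIC = 0.0001174 × 2.87 = 0.000337 mmol/L = 0.337 μmol/L

[CO3²⁻] = 0.337 μmol/L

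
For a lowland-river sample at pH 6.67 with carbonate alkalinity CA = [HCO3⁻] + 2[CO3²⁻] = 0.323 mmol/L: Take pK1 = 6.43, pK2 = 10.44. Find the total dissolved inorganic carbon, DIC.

CA = [HCO3⁻] + 2[CO3²⁻] = (α₁ + 2α₂)·DIC
At pH 6.67: [H⁺]/K1 = 10^-0.24 = 0.57544, K2/[H⁺] = 10^-3.77 = 0.00016982
α₁ = 1/(1 + 0.57544 + 0.00016982) = 1/1.5756 = 0.6347; α₂ = α₁·K2/[H⁺] = 0.0001078
α₁ + 2α₂ = 0.6349
DIC = CA / (α₁ + 2α₂) = 0.323 / 0.6349 = 0.509 mmol/L

DIC = 0.509 mmol/L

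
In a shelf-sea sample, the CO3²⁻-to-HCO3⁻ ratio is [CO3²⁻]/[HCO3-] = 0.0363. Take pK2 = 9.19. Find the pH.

pH = 7.75

From K2 = [H⁺][CO3²⁻]/[HCO3-]:  pH = pK2 + log₁₀([CO3²⁻]/[HCO3-])
log₁₀(0.0363) = -1.440
pH = 9.19 + (-1.440) = 7.75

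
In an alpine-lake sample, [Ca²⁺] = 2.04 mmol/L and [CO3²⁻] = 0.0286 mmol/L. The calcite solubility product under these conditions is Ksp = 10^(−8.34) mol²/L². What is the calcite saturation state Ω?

Ω = 12.8

Ksp = 10^(−8.34) = 4.571×10^-9
Ω = [Ca²⁺][CO3²⁻]/Ksp = (2.04×10^-3)(0.0286×10^-3) / 4.571×10^-9 = 12.8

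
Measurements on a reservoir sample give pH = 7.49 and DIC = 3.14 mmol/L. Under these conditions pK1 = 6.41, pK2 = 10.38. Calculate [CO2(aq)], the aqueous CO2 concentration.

α₀ = 1 / (1 + K1/[H⁺] + K1K2/[H⁺]²) = 1 / (1 + 10^+1.08 + 10^-1.81)
   = 1 / (1 + 12.023 + 0.015488) = 1/13.038 = 0.07670
[CO2*] = α₀ × DIC = 0.07670 × 3.14 = 0.241 mmol/L

[CO2*] = 0.241 mmol/L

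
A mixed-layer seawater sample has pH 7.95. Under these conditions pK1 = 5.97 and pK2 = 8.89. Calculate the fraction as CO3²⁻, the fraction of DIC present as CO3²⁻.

α₂ = 0.102

α₂ = 1 / (1 + [H⁺]/K2 + [H⁺]²/(K1K2)) = 1 / (1 + 10^+0.94 + 10^-1.04)
   = 1 / (1 + 8.7096 + 0.091201) = 1/9.8008 = 0.1020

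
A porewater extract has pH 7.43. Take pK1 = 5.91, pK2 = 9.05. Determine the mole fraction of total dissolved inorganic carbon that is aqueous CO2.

α₀ = 0.0286

α₀ = 1 / (1 + K1/[H⁺] + K1K2/[H⁺]²) = 1 / (1 + 10^+1.52 + 10^-0.10)
   = 1 / (1 + 33.113 + 0.79433) = 1/34.907 = 0.02865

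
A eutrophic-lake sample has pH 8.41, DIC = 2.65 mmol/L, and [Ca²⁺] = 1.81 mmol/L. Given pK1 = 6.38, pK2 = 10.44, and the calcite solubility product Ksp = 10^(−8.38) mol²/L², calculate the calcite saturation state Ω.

Ω = 10.5

α₂ = 1 / (1 + [H⁺]/K2 + [H⁺]²/(K1K2)) = 1 / (1 + 10^+2.03 + 10^+0.00)
   = 1 / (1 + 107.15 + 1.0000) = 1/109.15 = 0.009162
[CO3²⁻] = α₂ × DIC = 0.009162 × 2.65 = 0.02428 mmol/L
Ksp = 10^(−8.38) = 4.169×10^-9
Ω = [Ca²⁺][CO3²⁻]/Ksp = (1.81×10^-3)(2.428×10^-5) / 4.169×10^-9 = 10.5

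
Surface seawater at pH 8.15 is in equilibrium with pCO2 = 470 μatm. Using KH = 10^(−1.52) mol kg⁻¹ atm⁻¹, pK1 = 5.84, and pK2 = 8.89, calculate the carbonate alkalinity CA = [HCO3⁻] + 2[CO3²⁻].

[CO2*] = KH · pCO2 = 10^(−1.52) × 470×10^-6 = 1.419×10^-5 mol/kg
α₀ = 1/(1 + K1/[H⁺] + K1K2/[H⁺]²) = 1/(1 + 10^+2.31 + 10^+1.57) = 0.004127
DIC = [CO2*]/α₀ = 1.419×10^-5 / 0.004127 = 3.440 mmol/kg
CA = (α₁ + 2α₂)·DIC = (0.8426 + 2×0.1533) × 3.440 = 3.95 mmol/kg

CA = 3.95 mmol/kg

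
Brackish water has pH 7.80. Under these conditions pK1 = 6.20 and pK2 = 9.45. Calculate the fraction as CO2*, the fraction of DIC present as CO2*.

α₀ = 0.0240

α₀ = 1 / (1 + K1/[H⁺] + K1K2/[H⁺]²) = 1 / (1 + 10^+1.60 + 10^-0.05)
   = 1 / (1 + 39.811 + 0.89125) = 1/41.702 = 0.02398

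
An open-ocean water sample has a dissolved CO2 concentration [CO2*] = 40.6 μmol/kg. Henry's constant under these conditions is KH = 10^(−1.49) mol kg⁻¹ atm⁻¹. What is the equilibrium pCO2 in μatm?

KH = 10^(−1.49) = 3.236×10^-2 mol kg⁻¹ atm⁻¹
pCO2 = [CO2*]/KH = 40.6×10^-6 / 3.236×10^-2 = 1.25×10^-3 atm = 1250 μatm

pCO2 = 1250 μatm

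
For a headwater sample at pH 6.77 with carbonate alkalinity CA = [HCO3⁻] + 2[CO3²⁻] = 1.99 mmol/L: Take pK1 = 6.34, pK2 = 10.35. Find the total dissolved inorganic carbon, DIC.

DIC = 2.73 mmol/L

CA = [HCO3⁻] + 2[CO3²⁻] = (α₁ + 2α₂)·DIC
At pH 6.77: [H⁺]/K1 = 10^-0.43 = 0.37154, K2/[H⁺] = 10^-3.58 = 0.00026303
α₁ = 1/(1 + 0.37154 + 0.00026303) = 1/1.3718 = 0.7290; α₂ = α₁·K2/[H⁺] = 0.0001917
α₁ + 2α₂ = 0.7294
DIC = CA / (α₁ + 2α₂) = 1.99 / 0.7294 = 2.73 mmol/L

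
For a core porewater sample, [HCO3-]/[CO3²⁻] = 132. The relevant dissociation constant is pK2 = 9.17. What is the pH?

pH = 7.05

From K2 = [H⁺][CO3²⁻]/[HCO3-]:  pH = pK2 − log₁₀([HCO3-]/[CO3²⁻])
log₁₀(132) = +2.121
pH = 9.17 − (+2.121) = 7.05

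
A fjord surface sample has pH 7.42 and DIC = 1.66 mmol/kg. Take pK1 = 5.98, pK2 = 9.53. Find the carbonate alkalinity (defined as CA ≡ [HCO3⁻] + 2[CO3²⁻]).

CA = [HCO3⁻] + 2[CO3²⁻] = (α₁ + 2α₂)·DIC
At pH 7.42: [H⁺]/K1 = 10^-1.44 = 0.036308, K2/[H⁺] = 10^-2.11 = 0.0077625
α₁ = 1/(1 + 0.036308 + 0.0077625) = 1/1.0441 = 0.9578; α₂ = α₁·K2/[H⁺] = 0.007435
α₁ + 2α₂ = 0.9727
CA = 0.9727 × 1.66 = 1.61 mmol/kg

CA = 1.61 mmol/kg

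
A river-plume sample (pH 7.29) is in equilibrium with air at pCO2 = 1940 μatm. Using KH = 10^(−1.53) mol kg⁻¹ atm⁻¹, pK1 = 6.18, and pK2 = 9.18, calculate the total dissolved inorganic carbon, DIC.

DIC = 0.804 mmol/kg

[CO2*] = KH · pCO2 = 10^(−1.53) × 1940×10^-6 = 5.725×10^-5 mol/kg
α₀ = 1/(1 + K1/[H⁺] + K1K2/[H⁺]²) = 1/(1 + 10^+1.11 + 10^-0.78) = 0.07118
DIC = [CO2*]/α₀ = 5.725×10^-5 / 0.07118 = 0.804 mmol/kg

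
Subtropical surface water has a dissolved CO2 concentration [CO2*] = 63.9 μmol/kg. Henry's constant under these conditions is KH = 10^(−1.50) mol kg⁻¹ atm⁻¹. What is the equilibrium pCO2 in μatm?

KH = 10^(−1.50) = 3.162×10^-2 mol kg⁻¹ atm⁻¹
pCO2 = [CO2*]/KH = 63.9×10^-6 / 3.162×10^-2 = 2.02×10^-3 atm = 2020 μatm

pCO2 = 2020 μatm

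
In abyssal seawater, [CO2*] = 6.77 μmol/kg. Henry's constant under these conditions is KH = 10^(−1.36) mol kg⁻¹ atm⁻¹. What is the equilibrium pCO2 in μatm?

KH = 10^(−1.36) = 4.365×10^-2 mol kg⁻¹ atm⁻¹
pCO2 = [CO2*]/KH = 6.77×10^-6 / 4.365×10^-2 = 1.55×10^-4 atm = 155 μatm

pCO2 = 155 μatm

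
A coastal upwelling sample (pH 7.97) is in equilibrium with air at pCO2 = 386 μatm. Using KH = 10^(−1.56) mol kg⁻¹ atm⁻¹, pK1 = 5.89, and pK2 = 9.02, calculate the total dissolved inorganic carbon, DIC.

[CO2*] = KH · pCO2 = 10^(−1.56) × 386×10^-6 = 1.063×10^-5 mol/kg
α₀ = 1/(1 + K1/[H⁺] + K1K2/[H⁺]²) = 1/(1 + 10^+2.08 + 10^+1.03) = 0.007579
DIC = [CO2*]/α₀ = 1.063×10^-5 / 0.007579 = 1.40 mmol/kg

DIC = 1.40 mmol/kg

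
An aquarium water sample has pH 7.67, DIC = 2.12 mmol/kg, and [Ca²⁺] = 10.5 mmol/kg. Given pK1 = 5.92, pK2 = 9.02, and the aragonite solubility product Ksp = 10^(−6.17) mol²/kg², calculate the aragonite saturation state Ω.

Ω = 1.38

α₂ = 1 / (1 + [H⁺]/K2 + [H⁺]²/(K1K2)) = 1 / (1 + 10^+1.35 + 10^-0.40)
   = 1 / (1 + 22.387 + 0.39811) = 1/23.785 = 0.04204
[CO3²⁻] = α₂ × DIC = 0.04204 × 2.12 = 0.08913 mmol/kg
Ksp = 10^(−6.17) = 6.761×10^-7
Ω = [Ca²⁺][CO3²⁻]/Ksp = (10.5×10^-3)(8.913×10^-5) / 6.761×10^-7 = 1.38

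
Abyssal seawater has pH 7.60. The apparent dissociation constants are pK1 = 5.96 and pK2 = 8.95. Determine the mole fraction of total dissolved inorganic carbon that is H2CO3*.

α₀ = 1 / (1 + K1/[H⁺] + K1K2/[H⁺]²) = 1 / (1 + 10^+1.64 + 10^+0.29)
   = 1 / (1 + 43.652 + 1.9498) = 1/46.601 = 0.02146

α₀ = 0.0215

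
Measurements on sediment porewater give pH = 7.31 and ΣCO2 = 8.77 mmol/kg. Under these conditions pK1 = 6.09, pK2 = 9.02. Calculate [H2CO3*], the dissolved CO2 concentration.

[CO2*] = 0.489 mmol/kg

α₀ = 1 / (1 + K1/[H⁺] + K1K2/[H⁺]²) = 1 / (1 + 10^+1.22 + 10^-0.49)
   = 1 / (1 + 16.596 + 0.32359) = 1/17.919 = 0.05581
[CO2*] = α₀ × DIC = 0.05581 × 8.77 = 0.489 mmol/kg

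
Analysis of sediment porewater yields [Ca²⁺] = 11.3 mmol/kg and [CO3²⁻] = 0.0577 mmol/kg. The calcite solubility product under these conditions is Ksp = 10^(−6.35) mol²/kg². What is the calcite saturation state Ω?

Ksp = 10^(−6.35) = 4.467×10^-7
Ω = [Ca²⁺][CO3²⁻]/Ksp = (11.3×10^-3)(0.0577×10^-3) / 4.467×10^-7 = 1.46

Ω = 1.46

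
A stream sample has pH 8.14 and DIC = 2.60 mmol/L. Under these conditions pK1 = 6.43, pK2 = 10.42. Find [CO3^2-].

[CO3²⁻] = 13.3 μmol/L

α₂ = 1 / (1 + [H⁺]/K2 + [H⁺]²/(K1K2)) = 1 / (1 + 10^+2.28 + 10^+0.57)
   = 1 / (1 + 190.55 + 3.7154) = 1/195.26 = 0.005121
[CO3²⁻] = α₂ × DIC = 0.005121 × 2.60 = 0.0133 mmol/L = 13.3 μmol/L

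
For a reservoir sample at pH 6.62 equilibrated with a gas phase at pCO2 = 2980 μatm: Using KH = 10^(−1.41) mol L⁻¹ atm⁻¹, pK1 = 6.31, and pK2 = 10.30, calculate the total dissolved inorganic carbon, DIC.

[CO2*] = KH · pCO2 = 10^(−1.41) × 2980×10^-6 = 1.159×10^-4 mol/L
α₀ = 1/(1 + K1/[H⁺] + K1K2/[H⁺]²) = 1/(1 + 10^+0.31 + 10^-3.37) = 0.3287
DIC = [CO2*]/α₀ = 1.159×10^-4 / 0.3287 = 0.353 mmol/L

DIC = 0.353 mmol/L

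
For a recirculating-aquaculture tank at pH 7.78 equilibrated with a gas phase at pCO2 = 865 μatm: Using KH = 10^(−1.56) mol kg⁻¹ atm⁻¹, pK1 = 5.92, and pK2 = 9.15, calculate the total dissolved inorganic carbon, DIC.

[CO2*] = KH · pCO2 = 10^(−1.56) × 865×10^-6 = 2.382×10^-5 mol/kg
α₀ = 1/(1 + K1/[H⁺] + K1K2/[H⁺]²) = 1/(1 + 10^+1.86 + 10^+0.49) = 0.01307
DIC = [CO2*]/α₀ = 2.382×10^-5 / 0.01307 = 1.82 mmol/kg

DIC = 1.82 mmol/kg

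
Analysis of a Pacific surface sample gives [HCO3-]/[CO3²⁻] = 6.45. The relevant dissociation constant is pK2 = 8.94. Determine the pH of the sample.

pH = 8.13

From K2 = [H⁺][CO3²⁻]/[HCO3-]:  pH = pK2 − log₁₀([HCO3-]/[CO3²⁻])
log₁₀(6.45) = +0.810
pH = 8.94 − (+0.810) = 8.13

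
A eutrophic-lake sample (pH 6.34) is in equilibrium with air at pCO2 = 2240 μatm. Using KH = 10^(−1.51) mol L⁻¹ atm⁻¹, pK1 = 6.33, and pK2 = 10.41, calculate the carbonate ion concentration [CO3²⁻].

[CO3²⁻] = 0.00603 μmol/L

[CO2*] = KH · pCO2 = 10^(−1.51) × 2240×10^-6 = 6.922×10^-5 mol/L
α₀ = 1/(1 + K1/[H⁺] + K1K2/[H⁺]²) = 1/(1 + 10^+0.01 + 10^-4.06) = 0.4942
DIC = [CO2*]/α₀ = 6.922×10^-5 / 0.4942 = 0.1401 mmol/L
[CO3²⁻] = α₂·DIC; α₂ = 4.304×10^-5, so [CO3²⁻] = 4.304×10^-5 × 0.1401 = 6.03×10^-6 mmol/L = 0.00603 μmol/L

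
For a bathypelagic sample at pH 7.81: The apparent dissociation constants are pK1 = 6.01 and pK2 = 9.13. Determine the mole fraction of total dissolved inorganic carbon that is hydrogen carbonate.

α₁ = 1 / (1 + [H⁺]/K1 + K2/[H⁺]) = 1 / (1 + 10^-1.80 + 10^-1.32)
   = 1 / (1 + 0.015849 + 0.047863) = 1/1.0637 = 0.9401

α₁ = 0.940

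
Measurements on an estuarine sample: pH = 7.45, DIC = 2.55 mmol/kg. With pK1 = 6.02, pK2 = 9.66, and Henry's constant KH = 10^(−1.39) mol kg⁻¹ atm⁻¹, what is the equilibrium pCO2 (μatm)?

pCO2 = 2230 μatm

α₀ = 1 / (1 + K1/[H⁺] + K1K2/[H⁺]²) = 1 / (1 + 10^+1.43 + 10^-0.78)
   = 1 / (1 + 26.915 + 0.16596) = 1/28.081 = 0.03561
[CO2*] = α₀ × DIC = 0.03561 × 2.55 = 0.09081 mmol/kg
pCO2 = [CO2*]/KH = 9.081×10^-5 / 4.074×10^-2 = 2230 μatm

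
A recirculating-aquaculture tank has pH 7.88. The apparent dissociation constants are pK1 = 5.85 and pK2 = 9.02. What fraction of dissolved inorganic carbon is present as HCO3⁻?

α₁ = 1 / (1 + [H⁺]/K1 + K2/[H⁺]) = 1 / (1 + 10^-2.03 + 10^-1.14)
   = 1 / (1 + 0.0093325 + 0.072444) = 1/1.0818 = 0.9244

α₁ = 0.924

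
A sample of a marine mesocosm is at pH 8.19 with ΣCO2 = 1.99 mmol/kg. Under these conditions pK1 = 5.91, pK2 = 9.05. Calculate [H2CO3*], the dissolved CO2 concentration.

α₀ = 1 / (1 + K1/[H⁺] + K1K2/[H⁺]²) = 1 / (1 + 10^+2.28 + 10^+1.42)
   = 1 / (1 + 190.55 + 26.303) = 1/217.85 = 0.004590
[CO2*] = α₀ × DIC = 0.004590 × 1.99 = 0.00913 mmol/kg = 9.13 μmol/kg

[CO2*] = 9.13 μmol/kg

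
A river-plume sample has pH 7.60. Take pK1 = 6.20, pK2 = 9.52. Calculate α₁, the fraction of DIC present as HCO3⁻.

α₁ = 0.951

α₁ = 1 / (1 + [H⁺]/K1 + K2/[H⁺]) = 1 / (1 + 10^-1.40 + 10^-1.92)
   = 1 / (1 + 0.039811 + 0.012023) = 1/1.0518 = 0.9507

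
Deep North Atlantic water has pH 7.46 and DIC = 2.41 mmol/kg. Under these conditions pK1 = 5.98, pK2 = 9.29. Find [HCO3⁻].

[HCO3⁻] = 2.30 mmol/kg

α₁ = 1 / (1 + [H⁺]/K1 + K2/[H⁺]) = 1 / (1 + 10^-1.48 + 10^-1.83)
   = 1 / (1 + 0.033113 + 0.014791) = 1/1.0479 = 0.9543
[HCO3⁻] = α₁ × DIC = 0.9543 × 2.41 = 2.30 mmol/kg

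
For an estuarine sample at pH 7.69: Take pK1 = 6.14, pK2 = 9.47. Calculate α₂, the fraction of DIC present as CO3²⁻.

α₂ = 0.0159

α₂ = 1 / (1 + [H⁺]/K2 + [H⁺]²/(K1K2)) = 1 / (1 + 10^+1.78 + 10^+0.23)
   = 1 / (1 + 60.256 + 1.6982) = 1/62.954 = 0.01588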